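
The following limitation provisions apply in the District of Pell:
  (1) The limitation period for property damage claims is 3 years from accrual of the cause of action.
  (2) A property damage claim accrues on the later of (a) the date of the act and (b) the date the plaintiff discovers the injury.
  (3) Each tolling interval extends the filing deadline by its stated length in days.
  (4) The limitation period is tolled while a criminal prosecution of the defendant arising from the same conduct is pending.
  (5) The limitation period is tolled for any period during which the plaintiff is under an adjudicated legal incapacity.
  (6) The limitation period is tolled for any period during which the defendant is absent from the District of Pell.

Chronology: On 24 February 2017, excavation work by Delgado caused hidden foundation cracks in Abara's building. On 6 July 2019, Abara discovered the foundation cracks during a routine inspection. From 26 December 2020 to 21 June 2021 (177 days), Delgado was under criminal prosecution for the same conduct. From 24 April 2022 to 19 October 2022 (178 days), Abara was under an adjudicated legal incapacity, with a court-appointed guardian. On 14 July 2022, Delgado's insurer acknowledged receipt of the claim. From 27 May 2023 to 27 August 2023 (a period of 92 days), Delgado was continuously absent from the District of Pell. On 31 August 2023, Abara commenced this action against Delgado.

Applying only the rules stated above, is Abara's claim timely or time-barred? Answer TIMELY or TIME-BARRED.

Because discovery on 6 July 2019 post-dates the 24 February 2017 act, accrual under the later-of rule falls on 6 July 2019.
Adding the 3 years base period to 6 July 2019 gives a deadline of 6 July 2022, before any tolling.
The pending criminal prosecution from 26 December 2020 to 21 June 2021 tolled the period for 177 days, extending the deadline to 30 December 2022.
The plaintiff's legal incapacity from 24 April 2022 to 19 October 2022 tolled the period for 178 days, extending the deadline to 26 June 2023.
The defendant's absence from the jurisdiction from 27 May 2023 to 27 August 2023 tolled the period for 92 days, extending the deadline to 26 September 2023.
The other events in the timeline have no effect on the limitation period under the stated rules.
Abara filed on 31 August 2023, before the 26 September 2023 deadline, so the action is timely.

TIMELY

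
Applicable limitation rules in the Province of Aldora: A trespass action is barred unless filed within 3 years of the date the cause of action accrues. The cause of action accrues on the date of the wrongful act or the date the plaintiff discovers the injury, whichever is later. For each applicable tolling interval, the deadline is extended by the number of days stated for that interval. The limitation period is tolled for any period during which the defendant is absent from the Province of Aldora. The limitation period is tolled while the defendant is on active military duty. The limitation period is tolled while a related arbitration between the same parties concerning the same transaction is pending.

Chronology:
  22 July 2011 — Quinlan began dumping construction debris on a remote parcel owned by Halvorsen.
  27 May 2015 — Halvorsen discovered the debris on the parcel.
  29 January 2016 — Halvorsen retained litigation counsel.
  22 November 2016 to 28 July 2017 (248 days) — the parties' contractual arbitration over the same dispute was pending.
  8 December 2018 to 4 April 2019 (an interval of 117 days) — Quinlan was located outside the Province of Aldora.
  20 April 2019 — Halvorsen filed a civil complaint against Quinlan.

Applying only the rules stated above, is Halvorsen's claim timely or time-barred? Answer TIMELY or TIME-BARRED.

Taking the later of the act (22 July 2011) and discovery (27 May 2015), the claim accrued on 27 May 2015.
The untolled deadline — 3 years after 27 May 2015 — is 27 May 2018.
The period was tolled for 248 days by the pending related arbitration (22 November 2016 to 28 July 2017), pushing the deadline to 30 January 2019.
The period was tolled for 117 days by the defendant's absence from the jurisdiction (8 December 2018 to 4 April 2019), pushing the deadline to 27 May 2019.
None of the other events listed affects the running of the period under the stated rules.
The 20 April 2019 filing precedes the 27 May 2019 deadline; the claim is timely.

TIMELY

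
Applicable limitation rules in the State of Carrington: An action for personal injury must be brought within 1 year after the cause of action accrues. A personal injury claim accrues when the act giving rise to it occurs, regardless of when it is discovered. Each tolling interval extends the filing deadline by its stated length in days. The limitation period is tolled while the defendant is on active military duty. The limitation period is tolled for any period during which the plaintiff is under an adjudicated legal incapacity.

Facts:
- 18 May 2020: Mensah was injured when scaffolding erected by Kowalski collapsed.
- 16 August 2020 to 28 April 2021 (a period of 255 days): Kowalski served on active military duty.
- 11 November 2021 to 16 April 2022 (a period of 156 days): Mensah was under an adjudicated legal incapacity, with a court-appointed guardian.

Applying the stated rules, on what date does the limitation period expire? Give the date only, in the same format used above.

The claim accrued on 18 May 2020, when the wrongful act occurred.
The untolled deadline — 1 year after 18 May 2020 — is 18 May 2021.
The defendant's active military service from 16 August 2020 to 28 April 2021 tolled the period for 255 days, extending the deadline to 28 January 2022.
The period was tolled for 156 days by the plaintiff's legal incapacity (11 November 2021 to 16 April 2022), pushing the deadline to 3 July 2022.

3 July 2022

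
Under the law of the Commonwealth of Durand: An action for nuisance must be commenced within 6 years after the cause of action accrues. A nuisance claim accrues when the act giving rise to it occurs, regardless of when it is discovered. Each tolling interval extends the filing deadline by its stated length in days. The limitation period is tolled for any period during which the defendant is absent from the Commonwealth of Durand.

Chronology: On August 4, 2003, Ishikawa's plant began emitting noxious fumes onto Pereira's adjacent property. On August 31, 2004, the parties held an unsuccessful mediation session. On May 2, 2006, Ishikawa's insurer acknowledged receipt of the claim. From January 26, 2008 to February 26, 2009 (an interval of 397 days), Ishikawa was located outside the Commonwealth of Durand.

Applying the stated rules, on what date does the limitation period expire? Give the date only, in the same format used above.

The limitation period began to run on August 4, 2003.
Adding the 6 years base period to August 4, 2003 gives a deadline of August 4, 2009, before any tolling.
Because the defendant's absence from the jurisdiction ran from January 26, 2008 to February 26, 2009, the deadline is extended by 397 days to September 5, 2010.
The other events in the timeline have no effect on the limitation period under the stated rules.

September 5, 2010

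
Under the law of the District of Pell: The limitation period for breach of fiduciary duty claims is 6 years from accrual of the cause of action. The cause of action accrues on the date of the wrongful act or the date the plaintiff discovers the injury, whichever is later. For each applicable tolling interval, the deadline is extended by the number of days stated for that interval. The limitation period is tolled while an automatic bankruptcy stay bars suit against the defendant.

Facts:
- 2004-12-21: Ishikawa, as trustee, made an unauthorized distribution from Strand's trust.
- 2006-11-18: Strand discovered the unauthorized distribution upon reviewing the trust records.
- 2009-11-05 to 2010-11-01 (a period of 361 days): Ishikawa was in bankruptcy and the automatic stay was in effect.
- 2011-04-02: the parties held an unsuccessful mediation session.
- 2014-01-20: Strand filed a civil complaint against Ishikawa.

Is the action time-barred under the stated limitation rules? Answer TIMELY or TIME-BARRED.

TIME-BARRED

Because discovery on 2006-11-18 post-dates the 2004-12-21 act, accrual under the later-of rule falls on 2006-11-18.
Adding the 6 years base period to 2006-11-18 gives a deadline of 2012-11-18, before any tolling.
The period was tolled for 361 days by the automatic bankruptcy stay (2009-11-05 to 2010-11-01), pushing the deadline to 2013-11-14.
The other events in the timeline have no effect on the limitation period under the stated rules.
Filing on 2014-01-20 missed the 2013-11-14 deadline — the action is time-barred.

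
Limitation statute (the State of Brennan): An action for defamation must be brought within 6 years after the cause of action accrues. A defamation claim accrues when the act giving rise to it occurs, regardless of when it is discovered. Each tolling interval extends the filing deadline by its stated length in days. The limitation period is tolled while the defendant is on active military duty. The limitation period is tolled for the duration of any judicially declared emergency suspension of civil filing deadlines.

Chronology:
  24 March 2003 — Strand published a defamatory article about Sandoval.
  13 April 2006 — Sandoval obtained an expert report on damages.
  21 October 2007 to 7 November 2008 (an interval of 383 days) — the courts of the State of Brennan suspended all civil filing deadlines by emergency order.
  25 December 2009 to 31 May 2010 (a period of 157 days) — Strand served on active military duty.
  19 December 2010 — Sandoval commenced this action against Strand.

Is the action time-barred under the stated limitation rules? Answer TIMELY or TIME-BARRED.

The cause of action accrued on 24 March 2003, the date of the act.
6 years from 24 March 2003 is 24 March 2009.
The emergency suspension of filing deadlines from 21 October 2007 to 7 November 2008 tolled the period for 383 days, extending the deadline to 11 April 2010.
The period was tolled for 157 days by the defendant's active military service (25 December 2009 to 31 May 2010), pushing the deadline to 15 September 2010.
Nothing else in the chronology tolls or restarts the period.
Filing on 19 December 2010 missed the 15 September 2010 deadline — the action is time-barred.

TIME-BARRED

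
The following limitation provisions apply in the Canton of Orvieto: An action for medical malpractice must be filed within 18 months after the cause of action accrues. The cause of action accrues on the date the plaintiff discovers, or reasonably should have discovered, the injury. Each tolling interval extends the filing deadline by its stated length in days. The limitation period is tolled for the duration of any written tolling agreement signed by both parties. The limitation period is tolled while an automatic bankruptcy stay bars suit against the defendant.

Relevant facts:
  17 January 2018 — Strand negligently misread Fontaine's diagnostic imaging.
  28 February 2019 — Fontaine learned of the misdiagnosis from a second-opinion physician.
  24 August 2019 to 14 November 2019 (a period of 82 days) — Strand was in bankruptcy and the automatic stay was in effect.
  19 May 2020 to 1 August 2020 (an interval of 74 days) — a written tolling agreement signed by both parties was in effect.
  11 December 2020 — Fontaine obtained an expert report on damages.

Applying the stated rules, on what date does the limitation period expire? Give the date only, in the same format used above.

Accrual is tied to discovery, so the period began on 28 February 2019 rather than on 17 January 2018 when the act occurred.
18 months from 28 February 2019 is 28 August 2020.
The automatic bankruptcy stay from 24 August 2019 to 14 November 2019 tolled the period for 82 days, extending the deadline to 18 November 2020.
The written tolling agreement from 19 May 2020 to 1 August 2020 tolled the period for 74 days, extending the deadline to 31 January 2021.
Nothing else in the chronology tolls or restarts the period.

31 January 2021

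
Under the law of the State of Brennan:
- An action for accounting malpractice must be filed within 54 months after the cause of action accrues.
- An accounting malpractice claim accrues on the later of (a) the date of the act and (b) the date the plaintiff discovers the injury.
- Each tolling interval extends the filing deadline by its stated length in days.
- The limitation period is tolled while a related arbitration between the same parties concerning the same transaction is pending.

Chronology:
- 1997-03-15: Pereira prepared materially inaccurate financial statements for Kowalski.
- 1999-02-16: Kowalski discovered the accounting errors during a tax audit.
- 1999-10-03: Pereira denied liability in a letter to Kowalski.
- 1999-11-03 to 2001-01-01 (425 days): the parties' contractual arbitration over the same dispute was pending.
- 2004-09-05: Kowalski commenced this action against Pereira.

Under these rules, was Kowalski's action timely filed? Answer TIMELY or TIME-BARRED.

Taking the later of the act (1997-03-15) and discovery (1999-02-16), the claim accrued on 1999-02-16.
The untolled deadline — 54 months after 1999-02-16 — is 2003-08-16.
The period was tolled for 425 days by the pending related arbitration (1999-11-03 to 2001-01-01), pushing the deadline to 2004-10-14.
None of the other events listed affects the running of the period under the stated rules.
The 2004-09-05 filing precedes the 2004-10-14 deadline; the claim is timely.

TIMELY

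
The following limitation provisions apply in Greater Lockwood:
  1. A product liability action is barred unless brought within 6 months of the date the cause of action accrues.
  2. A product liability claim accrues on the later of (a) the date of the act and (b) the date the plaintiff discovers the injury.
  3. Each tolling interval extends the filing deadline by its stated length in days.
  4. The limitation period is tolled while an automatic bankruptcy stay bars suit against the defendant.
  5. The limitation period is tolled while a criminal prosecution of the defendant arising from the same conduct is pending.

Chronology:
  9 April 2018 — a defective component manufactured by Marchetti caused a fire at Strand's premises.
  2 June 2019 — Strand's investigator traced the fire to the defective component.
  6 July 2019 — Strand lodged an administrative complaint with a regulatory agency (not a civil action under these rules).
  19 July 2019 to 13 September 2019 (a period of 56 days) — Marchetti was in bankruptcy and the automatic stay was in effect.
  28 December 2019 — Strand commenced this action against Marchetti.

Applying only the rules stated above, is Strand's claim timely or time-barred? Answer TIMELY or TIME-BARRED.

TIMELY

Because discovery on 2 June 2019 post-dates the 9 April 2018 act, accrual under the later-of rule falls on 2 June 2019.
The untolled deadline — 6 months after 2 June 2019 — is 2 December 2019.
The automatic bankruptcy stay from 19 July 2019 to 13 September 2019 tolled the period for 56 days, extending the deadline to 27 January 2020.
None of the other events listed affects the running of the period under the stated rules.
Strand filed on 28 December 2019, before the 27 January 2020 deadline, so the action is timely.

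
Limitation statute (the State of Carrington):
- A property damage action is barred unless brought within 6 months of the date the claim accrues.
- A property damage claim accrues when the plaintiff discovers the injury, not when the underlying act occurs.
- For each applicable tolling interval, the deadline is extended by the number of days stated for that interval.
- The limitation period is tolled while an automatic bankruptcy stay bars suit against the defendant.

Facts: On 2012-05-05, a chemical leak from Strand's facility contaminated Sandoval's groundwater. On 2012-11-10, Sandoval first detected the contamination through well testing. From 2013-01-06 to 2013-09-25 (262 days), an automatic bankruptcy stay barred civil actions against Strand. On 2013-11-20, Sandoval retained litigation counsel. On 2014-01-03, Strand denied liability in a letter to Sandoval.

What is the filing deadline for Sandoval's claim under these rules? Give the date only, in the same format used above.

2014-01-27

The claim did not accrue until Sandoval discovered the injury on 2012-11-10; the 2012-05-05 act date does not start the clock under the stated rule.
Adding the 6 months base period to 2012-11-10 gives a deadline of 2013-05-10, before any tolling.
Because the automatic bankruptcy stay ran from 2013-01-06 to 2013-09-25, the deadline is extended by 262 days to 2014-01-27.
None of the other events listed affects the running of the period under the stated rules.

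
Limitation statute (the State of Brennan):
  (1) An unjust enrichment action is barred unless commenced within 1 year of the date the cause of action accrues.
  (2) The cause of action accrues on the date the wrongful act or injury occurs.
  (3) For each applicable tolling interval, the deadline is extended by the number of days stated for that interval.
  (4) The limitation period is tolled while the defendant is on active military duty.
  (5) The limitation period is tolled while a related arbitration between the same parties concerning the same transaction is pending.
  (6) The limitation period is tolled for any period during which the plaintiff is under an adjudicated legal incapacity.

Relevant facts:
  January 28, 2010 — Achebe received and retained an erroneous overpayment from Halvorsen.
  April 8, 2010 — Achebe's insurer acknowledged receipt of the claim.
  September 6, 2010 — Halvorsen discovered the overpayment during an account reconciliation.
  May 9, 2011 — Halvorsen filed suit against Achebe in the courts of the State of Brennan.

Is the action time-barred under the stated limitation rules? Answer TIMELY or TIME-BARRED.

Accrual is governed by the date of the act, so the period began to run on January 28, 2010; the later discovery on September 6, 2010 is irrelevant under the stated rule.
The untolled deadline — 1 year after January 28, 2010 — is January 28, 2011.
The other events in the timeline have no effect on the limitation period under the stated rules.
Halvorsen filed on May 9, 2011, after the January 28, 2011 deadline, so the action is time-barred.

TIME-BARRED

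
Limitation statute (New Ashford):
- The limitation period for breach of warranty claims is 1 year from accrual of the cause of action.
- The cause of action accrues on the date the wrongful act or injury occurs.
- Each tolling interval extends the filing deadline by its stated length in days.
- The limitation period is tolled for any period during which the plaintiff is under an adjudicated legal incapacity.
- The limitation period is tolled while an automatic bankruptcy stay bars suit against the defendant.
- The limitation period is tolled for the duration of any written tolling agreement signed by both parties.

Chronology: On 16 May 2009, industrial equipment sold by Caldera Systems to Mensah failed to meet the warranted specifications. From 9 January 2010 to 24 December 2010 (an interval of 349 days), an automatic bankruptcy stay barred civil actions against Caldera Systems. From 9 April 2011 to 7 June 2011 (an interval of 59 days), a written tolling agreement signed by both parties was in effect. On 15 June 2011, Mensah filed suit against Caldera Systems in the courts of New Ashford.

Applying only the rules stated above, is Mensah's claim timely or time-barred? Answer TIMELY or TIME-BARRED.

TIMELY

The cause of action accrued on 16 May 2009, the date of the act.
The untolled deadline — 1 year after 16 May 2009 — is 16 May 2010.
Because the automatic bankruptcy stay ran from 9 January 2010 to 24 December 2010, the deadline is extended by 349 days to 30 April 2011.
The written tolling agreement from 9 April 2011 to 7 June 2011 tolled the period for 59 days, extending the deadline to 28 June 2011.
Filing on 15 June 2011 beat the 28 June 2011 deadline — the action is timely.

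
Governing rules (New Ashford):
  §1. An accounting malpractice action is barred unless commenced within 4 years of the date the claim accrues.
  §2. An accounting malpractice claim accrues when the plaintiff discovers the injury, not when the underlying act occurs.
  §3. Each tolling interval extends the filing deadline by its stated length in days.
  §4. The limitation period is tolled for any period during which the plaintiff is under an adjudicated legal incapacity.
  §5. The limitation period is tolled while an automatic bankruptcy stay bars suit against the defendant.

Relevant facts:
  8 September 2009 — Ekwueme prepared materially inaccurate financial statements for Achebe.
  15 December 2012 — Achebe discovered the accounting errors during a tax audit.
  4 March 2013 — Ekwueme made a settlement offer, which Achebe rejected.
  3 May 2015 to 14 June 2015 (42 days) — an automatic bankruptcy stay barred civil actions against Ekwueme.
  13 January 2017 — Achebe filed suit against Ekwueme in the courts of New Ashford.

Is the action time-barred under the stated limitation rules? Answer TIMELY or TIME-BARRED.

TIMELY

Under the discovery rule, the claim accrued on 15 December 2012, when Achebe discovered the injury — not on the 8 September 2009 date of the underlying act.
The untolled deadline — 4 years after 15 December 2012 — is 15 December 2016.
The automatic bankruptcy stay from 3 May 2015 to 14 June 2015 tolled the period for 42 days, extending the deadline to 26 January 2017.
Nothing else in the chronology tolls or restarts the period.
The 13 January 2017 filing precedes the 26 January 2017 deadline; the claim is timely.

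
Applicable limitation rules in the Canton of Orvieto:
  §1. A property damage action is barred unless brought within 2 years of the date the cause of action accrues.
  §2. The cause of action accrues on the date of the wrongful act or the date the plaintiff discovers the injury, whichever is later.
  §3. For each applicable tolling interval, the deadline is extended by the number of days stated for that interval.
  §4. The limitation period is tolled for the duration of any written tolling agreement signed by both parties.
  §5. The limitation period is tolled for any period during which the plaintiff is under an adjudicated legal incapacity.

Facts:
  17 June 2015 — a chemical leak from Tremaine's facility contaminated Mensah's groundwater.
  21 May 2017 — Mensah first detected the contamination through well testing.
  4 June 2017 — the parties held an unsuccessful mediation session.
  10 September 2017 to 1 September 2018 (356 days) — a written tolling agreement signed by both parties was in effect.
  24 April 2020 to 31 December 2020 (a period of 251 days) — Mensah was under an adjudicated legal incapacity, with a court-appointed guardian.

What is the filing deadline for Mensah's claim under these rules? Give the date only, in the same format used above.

17 January 2021

Because discovery on 21 May 2017 post-dates the 17 June 2015 act, accrual under the later-of rule falls on 21 May 2017.
The untolled deadline — 2 years after 21 May 2017 — is 21 May 2019.
The written tolling agreement from 10 September 2017 to 1 September 2018 tolled the period for 356 days, extending the deadline to 11 May 2020.
The plaintiff's legal incapacity from 24 April 2020 to 31 December 2020 tolled the period for 251 days, extending the deadline to 17 January 2021.
The other events in the timeline have no effect on the limitation period under the stated rules.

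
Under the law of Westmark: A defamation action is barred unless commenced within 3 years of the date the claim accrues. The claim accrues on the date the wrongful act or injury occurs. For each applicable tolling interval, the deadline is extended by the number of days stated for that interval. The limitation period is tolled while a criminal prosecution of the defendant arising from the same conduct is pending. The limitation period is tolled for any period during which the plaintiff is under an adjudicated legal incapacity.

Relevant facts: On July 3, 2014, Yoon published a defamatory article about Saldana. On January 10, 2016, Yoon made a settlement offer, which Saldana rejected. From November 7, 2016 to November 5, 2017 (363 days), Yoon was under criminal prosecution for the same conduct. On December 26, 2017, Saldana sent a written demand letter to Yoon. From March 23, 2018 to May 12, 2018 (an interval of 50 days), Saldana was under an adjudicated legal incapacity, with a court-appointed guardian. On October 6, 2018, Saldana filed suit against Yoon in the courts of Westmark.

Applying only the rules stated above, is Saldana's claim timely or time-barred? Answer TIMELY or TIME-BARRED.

The claim accrued on July 3, 2014, when the wrongful act occurred.
The untolled deadline — 3 years after July 3, 2014 — is July 3, 2017.
Because the pending criminal prosecution ran from November 7, 2016 to November 5, 2017, the deadline is extended by 363 days to July 1, 2018.
The plaintiff's legal incapacity from March 23, 2018 to May 12, 2018 tolled the period for 50 days, extending the deadline to August 20, 2018.
Nothing else in the chronology tolls or restarts the period.
Filing on October 6, 2018 missed the August 20, 2018 deadline — the action is time-barred.

TIME-BARRED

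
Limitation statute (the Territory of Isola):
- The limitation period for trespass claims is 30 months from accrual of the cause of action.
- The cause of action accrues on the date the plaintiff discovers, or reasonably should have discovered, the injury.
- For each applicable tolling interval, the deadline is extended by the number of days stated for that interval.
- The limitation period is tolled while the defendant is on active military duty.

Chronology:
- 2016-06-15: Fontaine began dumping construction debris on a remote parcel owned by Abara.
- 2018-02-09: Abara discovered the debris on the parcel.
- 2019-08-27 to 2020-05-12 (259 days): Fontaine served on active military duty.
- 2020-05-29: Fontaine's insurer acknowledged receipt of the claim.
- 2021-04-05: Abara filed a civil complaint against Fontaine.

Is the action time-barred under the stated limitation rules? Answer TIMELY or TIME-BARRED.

TIMELY

Under the discovery rule, the claim accrued on 2018-02-09, when Abara discovered the injury — not on the 2016-06-15 date of the underlying act.
30 months from 2018-02-09 is 2020-08-09.
The period was tolled for 259 days by the defendant's active military service (2019-08-27 to 2020-05-12), pushing the deadline to 2021-04-25.
The other events in the timeline have no effect on the limitation period under the stated rules.
Abara filed on 2021-04-05, before the 2021-04-25 deadline, so the action is timely.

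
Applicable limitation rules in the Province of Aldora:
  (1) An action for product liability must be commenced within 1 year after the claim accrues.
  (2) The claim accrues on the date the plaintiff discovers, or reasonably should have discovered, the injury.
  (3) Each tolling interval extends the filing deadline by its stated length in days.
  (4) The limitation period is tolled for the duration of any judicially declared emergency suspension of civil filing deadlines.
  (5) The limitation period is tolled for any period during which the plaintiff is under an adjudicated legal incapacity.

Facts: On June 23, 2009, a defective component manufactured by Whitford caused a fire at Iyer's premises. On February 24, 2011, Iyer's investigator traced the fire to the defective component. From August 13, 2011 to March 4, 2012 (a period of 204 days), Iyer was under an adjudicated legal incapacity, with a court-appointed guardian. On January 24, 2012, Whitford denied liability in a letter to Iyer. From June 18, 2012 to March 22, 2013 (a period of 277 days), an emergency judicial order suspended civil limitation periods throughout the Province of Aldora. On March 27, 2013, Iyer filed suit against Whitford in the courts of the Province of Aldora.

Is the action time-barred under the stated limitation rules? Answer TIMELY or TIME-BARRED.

TIMELY

Under the discovery rule, the claim accrued on February 24, 2011, when Iyer discovered the injury — not on the June 23, 2009 date of the underlying act.
The untolled deadline — 1 year after February 24, 2011 — is February 24, 2012.
The period was tolled for 204 days by the plaintiff's legal incapacity (August 13, 2011 to March 4, 2012), pushing the deadline to September 15, 2012.
The period was tolled for 277 days by the emergency suspension of filing deadlines (June 18, 2012 to March 22, 2013), pushing the deadline to June 19, 2013.
None of the other events listed affects the running of the period under the stated rules.
The March 27, 2013 filing precedes the June 19, 2013 deadline; the claim is timely.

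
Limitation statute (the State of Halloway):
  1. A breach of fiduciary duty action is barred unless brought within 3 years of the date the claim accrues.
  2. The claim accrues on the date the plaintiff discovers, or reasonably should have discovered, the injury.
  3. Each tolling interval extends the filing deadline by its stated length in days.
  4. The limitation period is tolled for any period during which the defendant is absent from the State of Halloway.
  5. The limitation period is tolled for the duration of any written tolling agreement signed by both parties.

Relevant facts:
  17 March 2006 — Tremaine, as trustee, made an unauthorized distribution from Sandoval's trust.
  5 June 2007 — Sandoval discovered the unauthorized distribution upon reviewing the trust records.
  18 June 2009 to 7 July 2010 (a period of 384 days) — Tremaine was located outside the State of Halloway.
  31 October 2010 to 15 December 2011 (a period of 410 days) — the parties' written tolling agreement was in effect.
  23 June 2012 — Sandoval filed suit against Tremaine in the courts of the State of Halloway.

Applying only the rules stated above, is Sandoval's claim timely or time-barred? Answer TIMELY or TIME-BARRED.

Accrual is tied to discovery, so the period began on 5 June 2007 rather than on 17 March 2006 when the act occurred.
The untolled deadline — 3 years after 5 June 2007 — is 5 June 2010.
The period was tolled for 384 days by the defendant's absence from the jurisdiction (18 June 2009 to 7 July 2010), pushing the deadline to 24 June 2011.
The written tolling agreement from 31 October 2010 to 15 December 2011 tolled the period for 410 days, extending the deadline to 7 August 2012.
Sandoval filed on 23 June 2012, before the 7 August 2012 deadline, so the action is timely.

TIMELY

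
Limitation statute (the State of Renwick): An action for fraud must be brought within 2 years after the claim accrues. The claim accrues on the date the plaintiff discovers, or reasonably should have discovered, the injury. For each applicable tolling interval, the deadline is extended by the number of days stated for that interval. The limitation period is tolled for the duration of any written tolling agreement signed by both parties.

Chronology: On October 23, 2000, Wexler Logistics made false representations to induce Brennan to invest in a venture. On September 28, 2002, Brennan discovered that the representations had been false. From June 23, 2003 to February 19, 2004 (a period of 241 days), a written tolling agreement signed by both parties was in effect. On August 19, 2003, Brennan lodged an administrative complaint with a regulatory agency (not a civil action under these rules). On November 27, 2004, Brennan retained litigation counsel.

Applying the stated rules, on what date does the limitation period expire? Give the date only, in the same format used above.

May 27, 2005

Accrual is tied to discovery, so the period began on September 28, 2002 rather than on October 23, 2000 when the act occurred.
Adding the 2 years base period to September 28, 2002 gives a deadline of September 28, 2004, before any tolling.
The written tolling agreement from June 23, 2003 to February 19, 2004 tolled the period for 241 days, extending the deadline to May 27, 2005.
The other events in the timeline have no effect on the limitation period under the stated rules.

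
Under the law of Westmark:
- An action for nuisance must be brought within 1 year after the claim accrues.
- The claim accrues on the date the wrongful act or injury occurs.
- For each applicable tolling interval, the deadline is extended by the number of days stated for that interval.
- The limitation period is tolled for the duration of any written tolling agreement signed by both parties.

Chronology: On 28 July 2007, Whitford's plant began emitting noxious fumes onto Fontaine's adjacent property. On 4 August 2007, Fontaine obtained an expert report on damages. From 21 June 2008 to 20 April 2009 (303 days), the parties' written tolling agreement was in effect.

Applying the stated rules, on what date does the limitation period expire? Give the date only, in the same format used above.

27 May 2009

The claim accrued on 28 July 2007, the date of the act.
1 year from 28 July 2007 is 28 July 2008.
The written tolling agreement from 21 June 2008 to 20 April 2009 tolled the period for 303 days, extending the deadline to 27 May 2009.
Nothing else in the chronology tolls or restarts the period.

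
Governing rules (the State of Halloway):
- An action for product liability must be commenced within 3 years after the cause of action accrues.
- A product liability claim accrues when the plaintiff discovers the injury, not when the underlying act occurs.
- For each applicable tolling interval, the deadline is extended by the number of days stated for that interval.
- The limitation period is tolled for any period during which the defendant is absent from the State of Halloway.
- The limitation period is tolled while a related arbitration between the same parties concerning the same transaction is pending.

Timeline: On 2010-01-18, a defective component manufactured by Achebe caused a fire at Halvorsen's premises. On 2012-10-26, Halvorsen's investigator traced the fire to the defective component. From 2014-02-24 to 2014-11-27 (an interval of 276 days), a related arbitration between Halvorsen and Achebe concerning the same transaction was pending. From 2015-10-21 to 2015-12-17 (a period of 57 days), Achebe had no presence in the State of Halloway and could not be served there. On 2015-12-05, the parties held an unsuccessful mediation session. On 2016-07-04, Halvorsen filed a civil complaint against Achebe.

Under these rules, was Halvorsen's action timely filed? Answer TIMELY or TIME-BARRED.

The claim did not accrue until Halvorsen discovered the injury on 2012-10-26; the 2010-01-18 act date does not start the clock under the stated rule.
3 years from 2012-10-26 is 2015-10-26.
Because the pending related arbitration ran from 2014-02-24 to 2014-11-27, the deadline is extended by 276 days to 2016-07-28.
The defendant's absence from the jurisdiction from 2015-10-21 to 2015-12-17 tolled the period for 57 days, extending the deadline to 2016-09-23.
None of the other events listed affects the running of the period under the stated rules.
The 2016-07-04 filing precedes the 2016-09-23 deadline; the claim is timely.

TIMELY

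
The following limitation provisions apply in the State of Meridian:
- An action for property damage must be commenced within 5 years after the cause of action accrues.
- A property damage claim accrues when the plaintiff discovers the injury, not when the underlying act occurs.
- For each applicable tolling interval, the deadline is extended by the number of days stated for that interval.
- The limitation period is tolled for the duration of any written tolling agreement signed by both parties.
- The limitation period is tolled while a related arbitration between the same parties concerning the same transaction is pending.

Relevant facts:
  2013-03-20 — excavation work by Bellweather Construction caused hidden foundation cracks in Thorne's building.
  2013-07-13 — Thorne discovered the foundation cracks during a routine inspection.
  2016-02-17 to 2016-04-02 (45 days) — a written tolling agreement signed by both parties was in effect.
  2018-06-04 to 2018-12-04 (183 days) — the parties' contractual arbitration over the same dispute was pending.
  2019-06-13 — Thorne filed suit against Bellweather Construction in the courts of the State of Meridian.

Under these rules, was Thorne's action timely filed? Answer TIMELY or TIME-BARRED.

Under the discovery rule, the claim accrued on 2013-07-13, when Thorne discovered the injury — not on the 2013-03-20 date of the underlying act.
The untolled deadline — 5 years after 2013-07-13 — is 2018-07-13.
The period was tolled for 45 days by the written tolling agreement (2016-02-17 to 2016-04-02), pushing the deadline to 2018-08-27.
Because the pending related arbitration ran from 2018-06-04 to 2018-12-04, the deadline is extended by 183 days to 2019-02-26.
Thorne filed on 2019-06-13, after the 2019-02-26 deadline, so the action is time-barred.

TIME-BARRED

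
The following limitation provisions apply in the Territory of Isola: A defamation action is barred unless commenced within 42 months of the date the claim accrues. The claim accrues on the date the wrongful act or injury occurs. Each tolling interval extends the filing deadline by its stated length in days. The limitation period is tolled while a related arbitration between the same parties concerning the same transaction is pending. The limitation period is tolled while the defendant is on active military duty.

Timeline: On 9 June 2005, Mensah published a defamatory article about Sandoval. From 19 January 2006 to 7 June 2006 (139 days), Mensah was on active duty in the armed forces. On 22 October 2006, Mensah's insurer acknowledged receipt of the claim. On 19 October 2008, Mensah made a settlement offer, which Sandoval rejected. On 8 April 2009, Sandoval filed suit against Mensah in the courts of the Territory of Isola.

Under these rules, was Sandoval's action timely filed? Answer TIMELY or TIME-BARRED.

TIMELY

The limitation period began to run on 9 June 2005.
42 months from 9 June 2005 is 9 December 2008.
The period was tolled for 139 days by the defendant's active military service (19 January 2006 to 7 June 2006), pushing the deadline to 27 April 2009.
None of the other events listed affects the running of the period under the stated rules.
The 8 April 2009 filing precedes the 27 April 2009 deadline; the claim is timely.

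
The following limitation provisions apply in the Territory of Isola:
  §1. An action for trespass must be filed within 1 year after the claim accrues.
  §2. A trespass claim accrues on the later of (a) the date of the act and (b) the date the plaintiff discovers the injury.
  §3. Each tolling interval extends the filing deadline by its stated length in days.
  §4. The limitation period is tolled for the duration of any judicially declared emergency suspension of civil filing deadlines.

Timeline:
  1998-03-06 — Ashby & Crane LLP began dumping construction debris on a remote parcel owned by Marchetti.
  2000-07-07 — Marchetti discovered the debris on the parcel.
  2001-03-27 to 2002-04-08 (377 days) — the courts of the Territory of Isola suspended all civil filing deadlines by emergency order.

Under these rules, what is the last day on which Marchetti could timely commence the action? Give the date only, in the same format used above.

2002-07-19

Taking the later of the act (1998-03-06) and discovery (2000-07-07), the claim accrued on 2000-07-07.
1 year from 2000-07-07 is 2001-07-07.
The emergency suspension of filing deadlines from 2001-03-27 to 2002-04-08 tolled the period for 377 days, extending the deadline to 2002-07-19.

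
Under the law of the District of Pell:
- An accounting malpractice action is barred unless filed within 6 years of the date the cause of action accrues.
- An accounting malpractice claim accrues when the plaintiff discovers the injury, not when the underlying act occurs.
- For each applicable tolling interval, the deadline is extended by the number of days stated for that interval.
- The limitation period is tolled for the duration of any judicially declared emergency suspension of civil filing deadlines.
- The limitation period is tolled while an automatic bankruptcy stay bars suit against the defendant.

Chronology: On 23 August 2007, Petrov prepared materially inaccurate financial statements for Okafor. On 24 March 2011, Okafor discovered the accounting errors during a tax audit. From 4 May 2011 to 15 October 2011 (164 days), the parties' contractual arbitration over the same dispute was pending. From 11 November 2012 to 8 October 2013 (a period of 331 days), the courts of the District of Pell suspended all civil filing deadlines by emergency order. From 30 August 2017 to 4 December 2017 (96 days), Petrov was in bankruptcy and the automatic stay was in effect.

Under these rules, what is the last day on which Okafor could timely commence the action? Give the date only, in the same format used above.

Under the discovery rule, the claim accrued on 24 March 2011, when Okafor discovered the injury — not on the 23 August 2007 date of the underlying act.
Adding the 6 years base period to 24 March 2011 gives a deadline of 24 March 2017, before any tolling.
The period was tolled for 331 days by the emergency suspension of filing deadlines (11 November 2012 to 8 October 2013), pushing the deadline to 18 February 2018.
The automatic bankruptcy stay from 30 August 2017 to 4 December 2017 tolled the period for 96 days, extending the deadline to 25 May 2018.
Although a pending arbitration ran from 4 May 2011 to 15 October 2011, the stated rules do not make that a tolling event, so it is disregarded.

25 May 2018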